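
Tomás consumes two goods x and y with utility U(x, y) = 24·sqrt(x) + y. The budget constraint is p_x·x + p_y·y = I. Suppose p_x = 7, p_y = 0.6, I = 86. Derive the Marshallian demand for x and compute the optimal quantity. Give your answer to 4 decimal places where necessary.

x* = 1.058

Utility is quasi-linear in y; the FOC for x is 12/√x = p_x/p_y.
Thus x* = (12·p_y/p_x)² — independent of I — with the rest of income spent on y.
Plugging in: x* = (12·0.6/7)² = 1.058.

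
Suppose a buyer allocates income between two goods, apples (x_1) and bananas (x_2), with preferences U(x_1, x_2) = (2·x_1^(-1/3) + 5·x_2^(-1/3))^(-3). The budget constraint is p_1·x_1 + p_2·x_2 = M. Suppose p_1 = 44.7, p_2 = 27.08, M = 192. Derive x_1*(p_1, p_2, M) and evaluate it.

MU_x_1 ∝ 2·x_1^(-4/3), MU_x_2 ∝ 5·x_2^(-4/3), so MRS = (2/5)·(x_2/x_1)^(4/3) = p_1/p_2.
Hence x_2/x_1 = ((5/2)·p_1/p_2)^(1/(4/3)), i.e. raised to the 0.75 power.
With the ratio pinned down, the budget gives x_1* = M/(p_1 + p_2·(x_2/x_1)) and x_2* = (x_2/x_1)·x_1*.
Numerically x_2/x_1 = 2.895337, so x_1* = 192/(44.7 + 27.08·2.895337) = 1.5596.

x_1* = 1.5596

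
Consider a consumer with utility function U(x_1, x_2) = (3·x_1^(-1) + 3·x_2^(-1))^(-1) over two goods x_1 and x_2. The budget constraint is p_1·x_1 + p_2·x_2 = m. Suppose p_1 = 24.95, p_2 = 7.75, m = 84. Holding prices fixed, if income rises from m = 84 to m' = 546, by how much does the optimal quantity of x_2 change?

Numerically x_2/x_1 = 1.794256, so x_1* = 84/(24.95 + 7.75·1.794256) = 2.1619 and x_2* = 1.794256·2.1619 = 3.8789.
At m' = 546: x_2* = 25.213. Change: 25.213 − 3.8789 = 21.3341.

Δx_2* = 21.3341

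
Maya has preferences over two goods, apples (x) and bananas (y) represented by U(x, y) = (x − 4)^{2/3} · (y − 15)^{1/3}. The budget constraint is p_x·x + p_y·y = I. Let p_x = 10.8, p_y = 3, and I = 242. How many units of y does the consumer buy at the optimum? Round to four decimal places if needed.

y* = 32.0889

Discretionary income = 242 − 4·10.8 − 15·3 = 153.8; y* = 15 + 1/3·153.8/3 = 32.0889.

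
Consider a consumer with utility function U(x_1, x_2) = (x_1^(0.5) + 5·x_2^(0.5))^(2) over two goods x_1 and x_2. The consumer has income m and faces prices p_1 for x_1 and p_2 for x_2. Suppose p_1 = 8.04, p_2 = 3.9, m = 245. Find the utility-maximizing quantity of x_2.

From the CES first-order condition, (1/5)·(x_2/x_1)^(0.5) = p_1/p_2.
Solve for the ratio: x_2/x_1 = [5·p_1/p_2]^(2).
Substitute x_2 = (x_2/x_1)·x_1 into the budget: x_1* = m/(p_1 + p_2·(x_2/x_1)).
Numerically x_2/x_1 = 106.248521, so x_1* = 245/(8.04 + 3.9·106.248521) = 0.58 and x_2* = 106.248521·0.58 = 61.6248.

x_2* = 61.6248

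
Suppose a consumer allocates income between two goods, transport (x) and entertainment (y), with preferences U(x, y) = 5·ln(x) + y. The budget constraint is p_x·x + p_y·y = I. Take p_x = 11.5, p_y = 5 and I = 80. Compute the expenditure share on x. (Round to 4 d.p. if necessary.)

MU_x = 5/x, MU_y = 1. Tangency: 5/x = p_x/p_y.
So x*(p_x,p_y) = 5·p_y/p_x, independent of income; and y* = (I − 5·p_y)/p_y.
At the given prices: x* = 5·5/11.5 = 2.1739, and y* = 11.
Expenditure on x: 11.5·2.1739 = 25; share = 0.3125.

share on x = 0.3125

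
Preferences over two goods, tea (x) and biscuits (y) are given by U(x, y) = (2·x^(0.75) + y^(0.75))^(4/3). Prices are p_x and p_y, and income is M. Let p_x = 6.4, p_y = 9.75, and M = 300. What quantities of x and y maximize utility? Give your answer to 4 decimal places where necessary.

MU_x ∝ 2·x^(-0.25), MU_y ∝ y^(-0.25), so MRS = 2·(y/x)^(0.25) = p_x/p_y.
Hence y/x = ((1/2)·p_x/p_y)^(1/(0.25)), i.e. raised to the 4 power.
With the ratio pinned down, the budget gives x* = M/(p_x + p_y·(y/x)) and y* = (y/x)·x*.
Numerically y/x = 0.011603, so x* = 300/(6.4 + 9.75·0.011603) = 46.0608 and y* = 0.011603·46.0608 = 0.5345.

x* = 46.0608, y* = 0.5345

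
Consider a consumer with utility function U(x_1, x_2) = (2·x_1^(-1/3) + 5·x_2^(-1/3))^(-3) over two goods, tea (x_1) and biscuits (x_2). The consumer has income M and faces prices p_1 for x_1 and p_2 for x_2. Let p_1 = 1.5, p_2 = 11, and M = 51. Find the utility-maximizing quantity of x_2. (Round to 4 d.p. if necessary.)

From the CES first-order condition, (2/5)·(x_2/x_1)^(4/3) = p_1/p_2.
Solve for the ratio: x_2/x_1 = [(5/2)·p_1/p_2]^(0.75).
With the ratio pinned down, the budget gives x_1* = M/(p_1 + p_2·(x_2/x_1)) and x_2* = (x_2/x_1)·x_1*.
Numerically x_2/x_1 = 0.446148, so x_1* = 51/(1.5 + 11·0.446148) = 7.9593 and x_2* = 0.446148·7.9593 = 3.551.

x_2* = 3.551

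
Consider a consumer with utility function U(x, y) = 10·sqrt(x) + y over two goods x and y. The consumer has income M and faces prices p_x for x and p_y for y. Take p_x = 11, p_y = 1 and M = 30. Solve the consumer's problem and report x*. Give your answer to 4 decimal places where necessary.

Set MRS = p_x/p_y: 5·x^(−1/2) = p_x/p_y.
Thus x* = (5·p_y/p_x)² — independent of M — with the rest of income spent on y.
Plugging in: x* = (5·1/11)² = 0.2066.

x* = 0.2066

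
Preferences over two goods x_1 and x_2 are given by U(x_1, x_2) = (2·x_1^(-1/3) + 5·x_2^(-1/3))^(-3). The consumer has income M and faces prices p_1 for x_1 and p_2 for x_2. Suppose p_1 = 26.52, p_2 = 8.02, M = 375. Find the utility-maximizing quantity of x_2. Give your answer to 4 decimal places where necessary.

MU_x_1 ∝ 2·x_1^(-4/3), MU_x_2 ∝ 5·x_2^(-4/3), so MRS = (2/5)·(x_2/x_1)^(4/3) = p_1/p_2.
Solve for the ratio: x_2/x_1 = [(5/2)·p_1/p_2]^(0.75).
Substitute x_2 = (x_2/x_1)·x_1 into the budget: x_1* = M/(p_1 + p_2·(x_2/x_1)).
Numerically x_2/x_1 = 4.875334, so x_1* = 375/(26.52 + 8.02·4.875334) = 5.7147 and x_2* = 4.875334·5.7147 = 27.8611.

x_2* = 27.8611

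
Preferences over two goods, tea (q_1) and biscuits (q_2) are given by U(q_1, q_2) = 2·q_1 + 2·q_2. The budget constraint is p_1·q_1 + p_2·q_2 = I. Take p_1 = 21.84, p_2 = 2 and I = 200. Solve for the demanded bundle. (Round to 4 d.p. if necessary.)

Linear utility — the consumer picks whichever good has higher MU/price: 2/21.84 = 0.0916 vs 2/2 = 1.
q_2 gives more utility per dollar, so spend all income on q_2: q_2* = I/p_2, q_1* = 0.
Numerically: q_1* = 0, q_2* = 100.

q_1* = 0, q_2* = 100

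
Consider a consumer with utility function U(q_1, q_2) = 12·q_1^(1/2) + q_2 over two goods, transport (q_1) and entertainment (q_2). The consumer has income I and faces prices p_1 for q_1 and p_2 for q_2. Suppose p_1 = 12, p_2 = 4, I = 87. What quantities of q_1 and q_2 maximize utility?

q_1* = 4, q_2* = 9.75

MU_q_1 = 6/√q_1, MU_q_2 = 1. Tangency: 6/√q_1 = p_1/p_2.
Solve: √q_1 = 6·p_2/p_1, so q_1*(p_1,p_2) = (6·p_2/p_1)², and q_2* = (I − p_1·q_1*)/p_2.
Plugging in: q_1* = (6·4/12)² = 4, q_2* = 9.75.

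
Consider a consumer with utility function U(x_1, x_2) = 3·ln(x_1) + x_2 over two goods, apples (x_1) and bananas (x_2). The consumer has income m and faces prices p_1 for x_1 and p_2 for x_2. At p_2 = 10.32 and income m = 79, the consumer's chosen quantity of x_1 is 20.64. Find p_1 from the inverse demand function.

Set MRS = p_1/p_2: (3/x_1)/1 = p_1/p_2.
So x_1*(p_1,p_2) = 3·p_2/p_1, independent of income; and x_2* = (m − 3·p_2)/p_2.
Set x_1* = 20.64 in the demand function and solve for p_1: p_1 = 1.5.

p_1 = 1.5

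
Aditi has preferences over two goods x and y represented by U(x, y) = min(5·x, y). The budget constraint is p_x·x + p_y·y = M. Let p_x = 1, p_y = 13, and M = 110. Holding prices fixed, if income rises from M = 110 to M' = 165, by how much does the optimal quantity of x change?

Leontief preferences: the optimum is at the kink where x/1 = y/5, i.e. y = 5·x.
Budget: p_x·x + p_y·5·x = M, so (p_x + 5·p_y)·x = M.
Demand: x*(p_x,p_y,M) = M/(p_x + 5·p_y), y* = 5·M/(p_x + 5·p_y).
Here 1 + 5·13 = 66, giving x* = 1.6667.
At M' = 165: x* = 2.5. Change: 2.5 − 1.6667 = 0.8333.

Δx* = 0.8333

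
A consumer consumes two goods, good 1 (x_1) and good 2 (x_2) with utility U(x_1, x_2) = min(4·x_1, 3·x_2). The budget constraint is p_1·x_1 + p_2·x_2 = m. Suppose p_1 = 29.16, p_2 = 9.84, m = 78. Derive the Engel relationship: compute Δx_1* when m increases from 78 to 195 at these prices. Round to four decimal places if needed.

With perfect complements, no substitution: consume in ratio x_1:x_2 = 3:4.
Budget: p_1·x_1 + p_2·(4/3)·x_1 = m, so (3·p_1 + 4·p_2)·x_1 = 3·m.
Demand: x_1*(p_1,p_2,m) = 3·m/(3·p_1 + 4·p_2), x_2* = 4·m/(3·p_1 + 4·p_2).
Here 3·29.16 + 4·9.84 = 126.84, giving x_1* = 1.8448.
At m' = 195: x_1* = 4.6121. Change: 4.6121 − 1.8448 = 2.7673.

Δx_1* = 2.7673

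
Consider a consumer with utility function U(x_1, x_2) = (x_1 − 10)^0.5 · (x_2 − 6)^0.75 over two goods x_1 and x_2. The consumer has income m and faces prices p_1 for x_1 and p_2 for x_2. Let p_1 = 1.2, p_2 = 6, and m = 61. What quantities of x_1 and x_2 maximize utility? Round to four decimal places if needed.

x_1* = 14.3333, x_2* = 7.3

This is Cobb-Douglas in (x_1−10, x_2−6): tangency gives 0.5·p_2·(x_2−6) = 0.75·p_1·(x_1−10).
After buying the subsistence bundle (10, 6), a share 0.4 of the remaining income goes to x_1: x_1* = 10 + 0.4·(m − 10p_1 − 6p_2)/p_1.
Discretionary income = 61 − 10·1.2 − 6·6 = 13; x_1* = 10 + 0.4·13/1.2 = 14.3333; x_2* = 6 + 0.6·13/6 = 7.3.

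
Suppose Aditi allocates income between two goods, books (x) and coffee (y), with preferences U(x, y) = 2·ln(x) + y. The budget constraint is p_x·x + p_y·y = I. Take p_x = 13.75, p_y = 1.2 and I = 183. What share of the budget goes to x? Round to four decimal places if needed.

share on x = 0.0131

Set MRS = p_x/p_y: (2/x)/1 = p_x/p_y.
So x*(p_x,p_y) = 2·p_y/p_x, independent of income; and y* = (I − 2·p_y)/p_y.
At the given prices: x* = 2·1.2/13.75 = 0.1745, and y* = 150.5.
Expenditure on x: 13.75·0.1745 = 2.4; share = 0.0131.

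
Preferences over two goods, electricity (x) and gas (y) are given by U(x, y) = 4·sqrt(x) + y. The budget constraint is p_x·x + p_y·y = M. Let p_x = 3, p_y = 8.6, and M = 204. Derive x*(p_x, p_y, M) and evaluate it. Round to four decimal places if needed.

Set MRS = p_x/p_y: 2·x^(−1/2) = p_x/p_y.
Solve: √x = 2·p_y/p_x, so x*(p_x,p_y) = (2·p_y/p_x)², and y* = (M − p_x·x*)/p_y.
Plugging in: x* = (2·8.6/3)² = 32.8711.

x* = 32.8711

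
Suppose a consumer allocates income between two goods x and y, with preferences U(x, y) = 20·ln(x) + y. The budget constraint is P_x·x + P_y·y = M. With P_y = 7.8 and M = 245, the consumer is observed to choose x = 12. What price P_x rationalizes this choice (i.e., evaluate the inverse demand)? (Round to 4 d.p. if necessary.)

MU_x = 20/x, MU_y = 1. Tangency: 20/x = P_x/P_y.
So x*(P_x,P_y) = 20·P_y/P_x, independent of income; and y* = (M − 20·P_y)/P_y.
Set x* = 12 in the demand function and solve for P_x: P_x = 13.

P_x = 13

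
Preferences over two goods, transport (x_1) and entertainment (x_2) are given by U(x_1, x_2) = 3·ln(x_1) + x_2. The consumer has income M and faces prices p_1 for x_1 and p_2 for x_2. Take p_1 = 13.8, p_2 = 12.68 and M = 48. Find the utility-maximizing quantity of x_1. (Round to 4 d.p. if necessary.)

x_1* = 2.7565

Set MRS = p_1/p_2: (3/x_1)/1 = p_1/p_2.
So x_1*(p_1,p_2) = 3·p_2/p_1, independent of income; and x_2* = (M − 3·p_2)/p_2.
At the given prices: x_1* = 3·12.68/13.8 = 2.7565.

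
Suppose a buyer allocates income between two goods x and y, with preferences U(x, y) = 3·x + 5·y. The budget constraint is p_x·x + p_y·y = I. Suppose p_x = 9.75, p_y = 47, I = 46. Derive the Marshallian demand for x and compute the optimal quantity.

Linear utility — the consumer picks whichever good has higher MU/price: 3/9.75 = 0.3077 vs 5/47 = 0.1064.
x gives more utility per dollar, so spend all income on x: x* = I/p_x, y* = 0.
Numerically: x* = 4.7179, y* = 0.

x* = 4.7179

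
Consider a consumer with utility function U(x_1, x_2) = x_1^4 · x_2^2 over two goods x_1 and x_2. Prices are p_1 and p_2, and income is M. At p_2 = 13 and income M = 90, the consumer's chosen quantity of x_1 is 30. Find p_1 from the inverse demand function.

p_1 = 2

The MRS is 2·x_2/x_1. Set MRS = p_1/p_2.
So 4·p_2·x_2 = 2·p_1·x_1; combined with the budget, a share 2/3 of income goes to x_1.
Demand: x_1*(p_1,p_2,M) = 2/3·M/p_1 and x_2* = 1/3·M/p_2.
Set x_1* = 30 in the demand function and solve for p_1: p_1 = 2.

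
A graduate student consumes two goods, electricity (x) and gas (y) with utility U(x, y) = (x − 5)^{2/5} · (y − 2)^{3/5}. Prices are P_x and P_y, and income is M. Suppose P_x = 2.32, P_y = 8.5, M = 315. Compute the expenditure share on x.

This is Cobb-Douglas in (x−5, y−2): tangency gives 0.4·P_y·(y−2) = 0.6·P_x·(x−5).
Substituting into the budget: x* = 5 + 0.4·(M − 5·P_x − 2·P_y)/P_x, and y* = 2 + 0.6·(…)/P_y.
Discretionary income = 315 − 5·2.32 − 2·8.5 = 286.4; x* = 5 + 0.4·286.4/2.32 = 54.3793; y* = 2 + 0.6·286.4/8.5 = 22.2165.
Expenditure on x: 2.32·54.3793 = 126.16; share = 0.4005.

share on x = 0.4005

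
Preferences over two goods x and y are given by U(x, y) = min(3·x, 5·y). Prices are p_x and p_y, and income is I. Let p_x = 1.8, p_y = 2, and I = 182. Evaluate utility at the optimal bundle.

V = 182

With perfect complements, no substitution: consume in ratio x:y = 5:3.
Budget: p_x·x + p_y·(3/5)·x = I, so (5·p_x + 3·p_y)·x = 5·I.
Demand: x*(p_x,p_y,I) = 5·I/(5·p_x + 3·p_y), y* = 3·I/(5·p_x + 3·p_y).
Here 5·1.8 + 3·2 = 15, giving x* = 60.6667 and y* = 36.4.
Utility at the optimum: U(60.6667, 36.4) = 182.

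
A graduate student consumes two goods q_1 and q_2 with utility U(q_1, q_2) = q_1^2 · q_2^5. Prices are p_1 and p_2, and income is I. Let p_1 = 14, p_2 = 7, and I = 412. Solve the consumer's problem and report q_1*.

At p_1=14, p_2=7, I=412: q_1* = 2/7·412/14 = 8.4082.

q_1* = 8.4082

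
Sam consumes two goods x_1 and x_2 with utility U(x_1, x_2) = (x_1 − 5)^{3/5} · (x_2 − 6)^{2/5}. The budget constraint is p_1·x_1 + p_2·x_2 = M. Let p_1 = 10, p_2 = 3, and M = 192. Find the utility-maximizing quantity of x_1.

x_1* = 12.44

This is Cobb-Douglas in (x_1−5, x_2−6): tangency gives 0.6·p_2·(x_2−6) = 0.4·p_1·(x_1−5).
After buying the subsistence bundle (5, 6), a share 0.6 of the remaining income goes to x_1: x_1* = 5 + 0.6·(M − 5p_1 − 6p_2)/p_1.
Discretionary income = 192 − 5·10 − 6·3 = 124; x_1* = 5 + 0.6·124/10 = 12.44.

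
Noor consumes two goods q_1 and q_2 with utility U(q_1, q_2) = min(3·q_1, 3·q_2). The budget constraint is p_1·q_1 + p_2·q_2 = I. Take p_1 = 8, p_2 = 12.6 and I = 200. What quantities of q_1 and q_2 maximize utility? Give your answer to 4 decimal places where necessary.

q_1* = 9.7087, q_2* = 9.7087

Leontief preferences: the optimum is at the kink where q_1/3 = q_2/3, i.e. q_2 = q_1.
Budget: p_1·q_1 + p_2·q_1 = I, so (3·p_1 + 3·p_2)·q_1 = 3·I.
Demand: q_1*(p_1,p_2,I) = 3·I/(3·p_1 + 3·p_2), q_2* = 3·I/(3·p_1 + 3·p_2).
Here 3·8 + 3·12.6 = 61.8, giving q_1* = 9.7087 and q_2* = 9.7087.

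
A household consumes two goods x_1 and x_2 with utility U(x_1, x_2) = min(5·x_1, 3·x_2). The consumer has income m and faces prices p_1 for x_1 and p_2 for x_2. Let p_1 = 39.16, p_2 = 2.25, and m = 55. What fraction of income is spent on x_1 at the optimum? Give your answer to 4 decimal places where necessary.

With perfect complements, no substitution: consume in ratio x_1:x_2 = 3:5.
Budget: p_1·x_1 + p_2·(5/3)·x_1 = m, so (3·p_1 + 5·p_2)·x_1 = 3·m.
Demand: x_1*(p_1,p_2,m) = 3·m/(3·p_1 + 5·p_2), x_2* = 5·m/(3·p_1 + 5·p_2).
Here 3·39.16 + 5·2.25 = 128.73, giving x_1* = 1.2818 and x_2* = 2.1363.
Expenditure on x_1: 39.16·1.2818 = 50.1934; share = 0.9126.

share on x_1 = 0.9126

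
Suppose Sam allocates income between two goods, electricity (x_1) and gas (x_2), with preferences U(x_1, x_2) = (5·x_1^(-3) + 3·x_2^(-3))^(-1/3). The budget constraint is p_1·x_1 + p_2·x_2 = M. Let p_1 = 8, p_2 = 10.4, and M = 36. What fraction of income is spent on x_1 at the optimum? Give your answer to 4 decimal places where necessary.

share on x_1 = 0.4827

MRS = MU_x_1/MU_x_2 = (5/3)·(x_2/x_1)^(4). Set equal to p_1/p_2.
Hence x_2/x_1 = ((3/5)·p_1/p_2)^(1/(4)), i.e. raised to the 0.25 power.
With the ratio pinned down, the budget gives x_1* = M/(p_1 + p_2·(x_2/x_1)) and x_2* = (x_2/x_1)·x_1*.
Numerically x_2/x_1 = 0.824237, so x_1* = 36/(8 + 10.4·0.824237) = 2.1723 and x_2* = 0.824237·2.1723 = 1.7905.
Expenditure on x_1: 8·2.1723 = 17.3786; share = 0.4827.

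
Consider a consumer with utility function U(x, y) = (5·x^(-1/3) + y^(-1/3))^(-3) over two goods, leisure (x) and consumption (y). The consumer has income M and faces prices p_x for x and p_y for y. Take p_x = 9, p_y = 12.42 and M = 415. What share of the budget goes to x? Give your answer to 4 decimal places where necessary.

MU_x ∝ 5·x^(-4/3), MU_y ∝ y^(-4/3), so MRS = 5·(y/x)^(4/3) = p_x/p_y.
Hence y/x = ((1/5)·p_x/p_y)^(1/(4/3)), i.e. raised to the 0.75 power.
Substitute y = (y/x)·x into the budget: x* = M/(p_x + p_y·(y/x)).
Numerically y/x = 0.234889, so x* = 415/(9 + 12.42·0.234889) = 34.8233 and y* = 0.234889·34.8233 = 8.1796.
Expenditure on x: 9·34.8233 = 313.4093; share = 0.7552.

share on x = 0.7552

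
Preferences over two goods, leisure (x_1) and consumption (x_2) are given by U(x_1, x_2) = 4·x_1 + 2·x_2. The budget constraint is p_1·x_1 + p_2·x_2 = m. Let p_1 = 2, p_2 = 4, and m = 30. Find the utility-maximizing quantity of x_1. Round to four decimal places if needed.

x_1 gives more utility per dollar, so spend all income on x_1: x_1* = m/p_1, x_2* = 0.
Numerically: x_1* = 15, x_2* = 0.

x_1* = 15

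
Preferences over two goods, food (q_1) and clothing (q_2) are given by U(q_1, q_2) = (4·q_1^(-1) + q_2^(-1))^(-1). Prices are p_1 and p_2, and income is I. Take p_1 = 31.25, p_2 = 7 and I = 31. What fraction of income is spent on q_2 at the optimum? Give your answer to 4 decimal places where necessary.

share on q_2 = 0.1914

With the ratio pinned down, the budget gives q_1* = I/(p_1 + p_2·(q_2/q_1)) and q_2* = (q_2/q_1)·q_1*.
Numerically q_2/q_1 = 1.056443, so q_1* = 31/(31.25 + 7·1.056443) = 0.8022 and q_2* = 1.056443·0.8022 = 0.8474.
Expenditure on q_2: 7·0.8474 = 5.9321; share = 0.1914.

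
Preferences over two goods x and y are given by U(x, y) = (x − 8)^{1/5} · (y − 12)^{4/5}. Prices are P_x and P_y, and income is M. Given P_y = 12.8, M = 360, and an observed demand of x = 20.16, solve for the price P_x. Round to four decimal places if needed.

P_x = 3

MRS = (1/4)·(y−12)/(x−8). Tangency with P_x/P_y gives y−12 = 4·(P_x/P_y)·(x−8).
Substituting into the budget: x* = 8 + 0.2·(M − 8·P_x − 12·P_y)/P_x, and y* = 12 + 0.8·(…)/P_y.
Set x* = 20.16 in the demand function and solve for P_x: P_x = 3.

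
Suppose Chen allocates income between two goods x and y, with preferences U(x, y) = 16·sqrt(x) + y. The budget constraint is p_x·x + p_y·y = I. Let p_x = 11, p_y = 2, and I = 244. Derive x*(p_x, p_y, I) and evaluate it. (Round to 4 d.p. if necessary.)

Solve: √x = 8·p_y/p_x, so x*(p_x,p_y) = (8·p_y/p_x)², and y* = (I − p_x·x*)/p_y.
Plugging in: x* = (8·2/11)² = 2.1157.

x* = 2.1157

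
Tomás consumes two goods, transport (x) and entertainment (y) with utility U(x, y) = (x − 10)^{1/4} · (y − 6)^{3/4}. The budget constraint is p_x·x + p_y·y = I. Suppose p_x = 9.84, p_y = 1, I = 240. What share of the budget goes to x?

share on x = 0.5513

Let x' = x−10, y' = y−6. MRS = (1/3)·y'/x' = p_x/p_y.
Substituting into the budget: x* = 10 + 0.25·(I − 10·p_x − 6·p_y)/p_x, and y* = 6 + 0.75·(…)/p_y.
Discretionary income = 240 − 10·9.84 − 6·1 = 135.6; x* = 10 + 0.25·135.6/9.84 = 13.4451; y* = 6 + 0.75·135.6/1 = 107.7.
Expenditure on x: 9.84·13.4451 = 132.3; share = 0.5513.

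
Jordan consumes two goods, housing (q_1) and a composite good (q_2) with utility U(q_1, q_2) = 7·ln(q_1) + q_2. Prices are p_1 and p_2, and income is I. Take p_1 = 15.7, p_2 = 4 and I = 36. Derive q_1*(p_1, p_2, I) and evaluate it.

MU_q_1 = 7/q_1, MU_q_2 = 1. Tangency: 7/q_1 = p_1/p_2.
So q_1*(p_1,p_2) = 7·p_2/p_1, independent of income; and q_2* = (I − 7·p_2)/p_2.
At the given prices: q_1* = 7·4/15.7 = 1.7834.

q_1* = 1.7834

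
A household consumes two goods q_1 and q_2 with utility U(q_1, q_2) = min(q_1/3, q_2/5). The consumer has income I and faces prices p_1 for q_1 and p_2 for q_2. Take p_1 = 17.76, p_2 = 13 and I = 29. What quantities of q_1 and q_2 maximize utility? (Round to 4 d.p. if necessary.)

q_1* = 0.7355, q_2* = 1.2259

Leontief preferences: the optimum is at the kink where q_1/3 = q_2/5, i.e. q_2 = (5/3)·q_1.
Budget: p_1·q_1 + p_2·(5/3)·q_1 = I, so (3·p_1 + 5·p_2)·q_1 = 3·I.
Demand: q_1*(p_1,p_2,I) = 3·I/(3·p_1 + 5·p_2), q_2* = 5·I/(3·p_1 + 5·p_2).
Here 3·17.76 + 5·13 = 118.28, giving q_1* = 0.7355 and q_2* = 1.2259.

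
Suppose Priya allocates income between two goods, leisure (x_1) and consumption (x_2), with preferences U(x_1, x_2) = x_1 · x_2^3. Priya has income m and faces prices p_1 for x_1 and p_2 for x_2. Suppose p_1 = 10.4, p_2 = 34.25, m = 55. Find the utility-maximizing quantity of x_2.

MU_x_1/MU_x_2 = (x_2)/(3·x_1); tangency sets this equal to p_1/p_2.
Rearranging, p_2·x_2 = 3·p_1·x_1. Substituting into the budget gives p_1·x_1·(1 + 3) = m.
Demand: x_1*(p_1,p_2,m) = 0.25·m/p_1 and x_2* = 0.75·m/p_2.
At p_1=10.4, p_2=34.25, m=55: x_2* = 0.75·55/34.25 = 1.2044.

x_2* = 1.2044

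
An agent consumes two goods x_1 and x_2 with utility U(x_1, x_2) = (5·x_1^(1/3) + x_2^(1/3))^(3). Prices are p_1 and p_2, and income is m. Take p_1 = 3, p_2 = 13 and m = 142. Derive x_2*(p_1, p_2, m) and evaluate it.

x_2* = 0.45

MRS = MU_x_1/MU_x_2 = 5·(x_2/x_1)^(2/3). Set equal to p_1/p_2.
Solve for the ratio: x_2/x_1 = [(1/5)·p_1/p_2]^(1.5).
Substitute x_2 = (x_2/x_1)·x_1 into the budget: x_1* = m/(p_1 + p_2·(x_2/x_1)).
Numerically x_2/x_1 = 0.009915, so x_1* = 142/(3 + 13·0.009915) = 45.3834 and x_2* = 0.009915·45.3834 = 0.45.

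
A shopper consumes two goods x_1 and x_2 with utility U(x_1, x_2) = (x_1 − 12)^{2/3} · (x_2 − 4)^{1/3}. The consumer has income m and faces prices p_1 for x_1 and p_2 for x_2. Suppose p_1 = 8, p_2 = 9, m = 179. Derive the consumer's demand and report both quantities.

x_1* = 15.9167, x_2* = 5.7407

Let x_1' = x_1−12, x_2' = x_2−4. MRS = 2·x_2'/x_1' = p_1/p_2.
Substituting into the budget: x_1* = 12 + 2/3·(m − 12·p_1 − 4·p_2)/p_1, and x_2* = 4 + 1/3·(…)/p_2.
Discretionary income = 179 − 12·8 − 4·9 = 47; x_1* = 12 + 2/3·47/8 = 15.9167; x_2* = 4 + 1/3·47/9 = 5.7407.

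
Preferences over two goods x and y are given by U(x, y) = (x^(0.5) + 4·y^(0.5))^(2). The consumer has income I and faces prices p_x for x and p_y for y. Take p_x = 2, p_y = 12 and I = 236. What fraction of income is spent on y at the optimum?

share on y = 0.7273

MU_x ∝ x^(-0.5), MU_y ∝ 4·y^(-0.5), so MRS = (1/4)·(y/x)^(0.5) = p_x/p_y.
Hence y/x = (4·p_x/p_y)^(1/(0.5)), i.e. raised to the 2 power.
With the ratio pinned down, the budget gives x* = I/(p_x + p_y·(y/x)) and y* = (y/x)·x*.
Numerically y/x = 0.444444, so x* = 236/(2 + 12·0.444444) = 32.1818 and y* = 0.444444·32.1818 = 14.303.
Expenditure on y: 12·14.303 = 171.6364; share = 0.7273.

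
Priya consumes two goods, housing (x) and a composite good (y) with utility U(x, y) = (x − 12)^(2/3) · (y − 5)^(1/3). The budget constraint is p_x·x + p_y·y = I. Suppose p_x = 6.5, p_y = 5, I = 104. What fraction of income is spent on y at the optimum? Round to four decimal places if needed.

MRS = 2·(y−5)/(x−12). Tangency with p_x/p_y gives y−5 = (1/2)·(p_x/p_y)·(x−12).
After buying the subsistence bundle (12, 5), a share 2/3 of the remaining income goes to x: x* = 12 + 2/3·(I − 12p_x − 5p_y)/p_x.
Discretionary income = 104 − 12·6.5 − 5·5 = 1; x* = 12 + 2/3·1/6.5 = 12.1026; y* = 5 + 1/3·1/5 = 5.0667.
Expenditure on y: 5·5.0667 = 25.3333; share = 0.2436.

share on y = 0.2436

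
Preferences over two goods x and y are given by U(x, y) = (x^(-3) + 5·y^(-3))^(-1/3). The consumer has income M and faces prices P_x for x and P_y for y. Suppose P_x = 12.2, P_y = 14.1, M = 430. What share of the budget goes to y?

MRS = MU_x/MU_y = (1/5)·(y/x)^(4). Set equal to P_x/P_y.
Hence y/x = (5·P_x/P_y)^(1/(4)), i.e. raised to the 0.25 power.
With the ratio pinned down, the budget gives x* = M/(P_x + P_y·(y/x)) and y* = (y/x)·x*.
Numerically y/x = 1.442207, so x* = 430/(12.2 + 14.1·1.442207) = 13.2165 and y* = 1.442207·13.2165 = 19.0609.
Expenditure on y: 14.1·19.0609 = 268.7589; share = 0.625.

share on y = 0.625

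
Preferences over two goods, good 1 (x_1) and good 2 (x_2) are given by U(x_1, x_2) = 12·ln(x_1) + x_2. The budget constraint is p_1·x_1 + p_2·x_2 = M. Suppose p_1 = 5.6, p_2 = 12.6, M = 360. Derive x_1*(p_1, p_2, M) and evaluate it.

x_1* = 27

Set MRS = p_1/p_2: (12/x_1)/1 = p_1/p_2.
So x_1*(p_1,p_2) = 12·p_2/p_1, independent of income; and x_2* = (M − 12·p_2)/p_2.
At the given prices: x_1* = 12·12.6/5.6 = 27.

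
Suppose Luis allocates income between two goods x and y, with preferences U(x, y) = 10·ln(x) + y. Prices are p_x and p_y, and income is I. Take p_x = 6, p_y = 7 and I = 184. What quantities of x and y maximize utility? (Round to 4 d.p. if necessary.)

x* = 11.6667, y* = 16.2857

MU_x = 10/x, MU_y = 1. Tangency: 10/x = p_x/p_y.
So x*(p_x,p_y) = 10·p_y/p_x, independent of income; and y* = (I − 10·p_y)/p_y.
At the given prices: x* = 10·7/6 = 11.6667, and y* = 16.2857.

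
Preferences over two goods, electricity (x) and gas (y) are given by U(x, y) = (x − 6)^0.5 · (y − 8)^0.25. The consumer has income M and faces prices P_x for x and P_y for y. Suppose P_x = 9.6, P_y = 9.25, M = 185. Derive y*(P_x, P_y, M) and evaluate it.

This is Cobb-Douglas in (x−6, y−8): tangency gives 0.5·P_y·(y−8) = 0.25·P_x·(x−6).
Substituting into the budget: x* = 6 + 2/3·(M − 6·P_x − 8·P_y)/P_x, and y* = 8 + 1/3·(…)/P_y.
Discretionary income = 185 − 6·9.6 − 8·9.25 = 53.4; y* = 8 + 1/3·53.4/9.25 = 9.9243.

y* = 9.9243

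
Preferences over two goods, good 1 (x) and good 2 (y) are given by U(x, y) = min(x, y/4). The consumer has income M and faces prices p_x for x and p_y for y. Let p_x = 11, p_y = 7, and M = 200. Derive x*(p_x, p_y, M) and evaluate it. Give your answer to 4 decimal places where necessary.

Leontief preferences: the optimum is at the kink where x/1 = y/4, i.e. y = 4·x.
Budget: p_x·x + p_y·4·x = M, so (p_x + 4·p_y)·x = M.
Demand: x*(p_x,p_y,M) = M/(p_x + 4·p_y), y* = 4·M/(p_x + 4·p_y).
Here 11 + 4·7 = 39, giving x* = 5.1282.

x* = 5.1282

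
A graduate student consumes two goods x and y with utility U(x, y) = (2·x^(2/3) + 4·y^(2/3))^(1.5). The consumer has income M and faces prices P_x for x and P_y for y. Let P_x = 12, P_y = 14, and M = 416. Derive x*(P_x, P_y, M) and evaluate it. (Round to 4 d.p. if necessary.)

MRS = MU_x/MU_y = (1/2)·(y/x)^(1/3). Set equal to P_x/P_y.
Hence y/x = (2·P_x/P_y)^(1/(1/3)), i.e. raised to the 3 power.
Substitute y = (y/x)·x into the budget: x* = M/(P_x + P_y·(y/x)).
Numerically y/x = 5.037901, so x* = 416/(12 + 14·5.037901) = 5.0406.

x* = 5.0406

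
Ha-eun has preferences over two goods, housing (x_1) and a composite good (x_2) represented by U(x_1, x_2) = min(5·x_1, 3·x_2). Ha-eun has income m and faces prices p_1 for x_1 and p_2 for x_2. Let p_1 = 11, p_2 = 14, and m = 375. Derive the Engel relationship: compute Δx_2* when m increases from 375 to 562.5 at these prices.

Δx_2* = 9.1019

Leontief preferences: the optimum is at the kink where x_1/3 = x_2/5, i.e. x_2 = (5/3)·x_1.
Budget: p_1·x_1 + p_2·(5/3)·x_1 = m, so (3·p_1 + 5·p_2)·x_1 = 3·m.
Demand: x_1*(p_1,p_2,m) = 3·m/(3·p_1 + 5·p_2), x_2* = 5·m/(3·p_1 + 5·p_2).
Here 3·11 + 5·14 = 103, giving x_2* = 18.2039.
At m' = 562.5: x_2* = 27.3058. Change: 27.3058 − 18.2039 = 9.1019.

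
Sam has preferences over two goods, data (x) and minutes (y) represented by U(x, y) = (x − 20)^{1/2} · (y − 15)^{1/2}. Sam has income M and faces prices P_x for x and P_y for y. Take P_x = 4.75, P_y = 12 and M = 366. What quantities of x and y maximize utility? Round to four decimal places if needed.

x* = 29.5789, y* = 18.7917

Substituting into the budget: x* = 20 + 0.5·(M − 20·P_x − 15·P_y)/P_x, and y* = 15 + 0.5·(…)/P_y.
Discretionary income = 366 − 20·4.75 − 15·12 = 91; x* = 20 + 0.5·91/4.75 = 29.5789; y* = 15 + 0.5·91/12 = 18.7917.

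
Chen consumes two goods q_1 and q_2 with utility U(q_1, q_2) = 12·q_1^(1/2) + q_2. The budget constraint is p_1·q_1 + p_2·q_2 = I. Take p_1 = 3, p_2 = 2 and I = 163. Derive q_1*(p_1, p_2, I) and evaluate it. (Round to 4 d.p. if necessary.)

Set MRS = p_1/p_2: 6·q_1^(−1/2) = p_1/p_2.
Solve: √q_1 = 6·p_2/p_1, so q_1*(p_1,p_2) = (6·p_2/p_1)², and q_2* = (I − p_1·q_1*)/p_2.
Plugging in: q_1* = (6·2/3)² = 16.

q_1* = 16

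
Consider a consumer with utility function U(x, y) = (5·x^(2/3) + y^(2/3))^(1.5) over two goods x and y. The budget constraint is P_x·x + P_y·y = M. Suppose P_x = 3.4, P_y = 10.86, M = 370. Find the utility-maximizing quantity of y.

MRS = MU_x/MU_y = 5·(y/x)^(1/3). Set equal to P_x/P_y.
Solve for the ratio: y/x = [(1/5)·P_x/P_y]^(3).
With the ratio pinned down, the budget gives x* = M/(P_x + P_y·(y/x)) and y* = (y/x)·x*.
Numerically y/x = 0.000245, so x* = 370/(3.4 + 10.86·0.000245) = 108.7383 and y* = 0.000245·108.7383 = 0.0267.

y* = 0.0267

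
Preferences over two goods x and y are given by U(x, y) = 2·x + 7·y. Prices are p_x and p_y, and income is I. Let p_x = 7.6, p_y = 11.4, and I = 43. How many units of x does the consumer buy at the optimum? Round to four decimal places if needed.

x* = 0

Linear utility — the consumer picks whichever good has higher MU/price: 2/7.6 = 0.2632 vs 7/11.4 = 0.614.
y gives more utility per dollar, so spend all income on y: y* = I/p_y, x* = 0.
Numerically: x* = 0, y* = 3.7719.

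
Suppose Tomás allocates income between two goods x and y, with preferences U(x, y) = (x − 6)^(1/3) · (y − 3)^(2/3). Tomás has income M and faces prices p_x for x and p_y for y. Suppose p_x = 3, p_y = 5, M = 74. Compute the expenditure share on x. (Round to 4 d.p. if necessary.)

MRS = (1/2)·(y−3)/(x−6). Tangency with p_x/p_y gives y−3 = 2·(p_x/p_y)·(x−6).
After buying the subsistence bundle (6, 3), a share 1/3 of the remaining income goes to x: x* = 6 + 1/3·(M − 6p_x − 3p_y)/p_x.
Discretionary income = 74 − 6·3 − 3·5 = 41; x* = 6 + 1/3·41/3 = 10.5556; y* = 3 + 2/3·41/5 = 8.4667.
Expenditure on x: 3·10.5556 = 31.6667; share = 0.4279.

share on x = 0.4279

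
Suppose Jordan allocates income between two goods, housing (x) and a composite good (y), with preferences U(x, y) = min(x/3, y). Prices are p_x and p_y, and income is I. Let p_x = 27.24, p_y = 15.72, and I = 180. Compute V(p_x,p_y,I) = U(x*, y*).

V = 1.8473

With perfect complements, no substitution: consume in ratio x:y = 3:1.
Budget: p_x·x + p_y·(1/3)·x = I, so (3·p_x + p_y)·x = 3·I.
Demand: x*(p_x,p_y,I) = 3·I/(3·p_x + p_y), y* = I/(3·p_x + p_y).
Here 3·27.24 + 15.72 = 97.44, giving x* = 5.5419 and y* = 1.8473.
Utility at the optimum: U(5.5419, 1.8473) = 1.8473.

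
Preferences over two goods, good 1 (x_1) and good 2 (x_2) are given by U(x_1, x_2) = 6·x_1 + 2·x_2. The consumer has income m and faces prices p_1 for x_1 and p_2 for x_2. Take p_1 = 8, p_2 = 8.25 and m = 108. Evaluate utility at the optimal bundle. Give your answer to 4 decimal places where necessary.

Perfect substitutes: compare marginal utility per dollar. 6/p_1 vs 2/p_2 → 0.75 vs 0.2424.
x_1 gives more utility per dollar, so spend all income on x_1: x_1* = m/p_1, x_2* = 0.
Numerically: x_1* = 13.5, x_2* = 0.
Utility at the optimum: U(13.5, 0) = 81.

V = 81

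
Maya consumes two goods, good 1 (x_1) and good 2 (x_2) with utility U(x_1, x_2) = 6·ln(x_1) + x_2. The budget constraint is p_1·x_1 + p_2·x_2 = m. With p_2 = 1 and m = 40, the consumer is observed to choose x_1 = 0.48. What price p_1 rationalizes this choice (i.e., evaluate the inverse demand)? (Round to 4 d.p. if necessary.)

p_1 = 12.5

MU_x_1 = 6/x_1, MU_x_2 = 1. Tangency: 6/x_1 = p_1/p_2.
So x_1*(p_1,p_2) = 6·p_2/p_1, independent of income; and x_2* = (m − 6·p_2)/p_2.
Set x_1* = 0.48 in the demand function and solve for p_1: p_1 = 12.5.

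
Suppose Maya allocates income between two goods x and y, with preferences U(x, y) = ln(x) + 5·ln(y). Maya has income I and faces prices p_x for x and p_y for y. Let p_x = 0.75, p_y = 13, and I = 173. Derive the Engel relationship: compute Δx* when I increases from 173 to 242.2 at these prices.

The MRS is (1/5)·y/x. Set MRS = p_x/p_y.
So p_y·y = 5·p_x·x; combined with the budget, a share 1/6 of income goes to x.
Demand: x*(p_x,p_y,I) = 1/6·I/p_x and y* = 5/6·I/p_y.
At p_x=0.75, p_y=13, I=173: x* = 1/6·173/0.75 = 38.4444.
At I' = 242.2: x* = 53.8222. Change: 53.8222 − 38.4444 = 15.3778.

Δx* = 15.3778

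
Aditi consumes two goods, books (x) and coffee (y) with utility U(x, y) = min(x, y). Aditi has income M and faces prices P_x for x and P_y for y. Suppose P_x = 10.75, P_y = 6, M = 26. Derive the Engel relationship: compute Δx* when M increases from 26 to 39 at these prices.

Δx* = 0.7761

Leontief preferences: the optimum is at the kink where x/1 = y/1, i.e. y = x.
Budget: P_x·x + P_y·x = M, so (P_x + P_y)·x = M.
Demand: x*(P_x,P_y,M) = M/(P_x + P_y), y* = M/(P_x + P_y).
Here 10.75 + 6 = 16.75, giving x* = 1.5522.
At M' = 39: x* = 2.3284. Change: 2.3284 − 1.5522 = 0.7761.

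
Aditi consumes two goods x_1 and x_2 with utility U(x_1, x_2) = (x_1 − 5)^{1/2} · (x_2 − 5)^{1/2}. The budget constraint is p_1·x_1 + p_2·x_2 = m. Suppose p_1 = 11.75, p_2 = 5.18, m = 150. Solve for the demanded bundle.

x_1* = 7.7809, x_2* = 11.3079

Let x_1' = x_1−5, x_2' = x_2−5. MRS = x_2'/x_1' = p_1/p_2.
After buying the subsistence bundle (5, 5), a share 0.5 of the remaining income goes to x_1: x_1* = 5 + 0.5·(m − 5p_1 − 5p_2)/p_1.
Discretionary income = 150 − 5·11.75 − 5·5.18 = 65.35; x_1* = 5 + 0.5·65.35/11.75 = 7.7809; x_2* = 5 + 0.5·65.35/5.18 = 11.3079.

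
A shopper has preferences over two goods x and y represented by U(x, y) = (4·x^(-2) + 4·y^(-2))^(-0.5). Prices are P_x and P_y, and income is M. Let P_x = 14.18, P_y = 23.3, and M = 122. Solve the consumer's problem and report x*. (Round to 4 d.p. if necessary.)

x* = 3.5961

MU_x ∝ 4·x^(-3), MU_y ∝ 4·y^(-3), so MRS = (y/x)^(3) = P_x/P_y.
Solve for the ratio: y/x = [P_x/P_y]^(1/3).
Substitute y = (y/x)·x into the budget: x* = M/(P_x + P_y·(y/x)).
Numerically y/x = 0.847436, so x* = 122/(14.18 + 23.3·0.847436) = 3.5961.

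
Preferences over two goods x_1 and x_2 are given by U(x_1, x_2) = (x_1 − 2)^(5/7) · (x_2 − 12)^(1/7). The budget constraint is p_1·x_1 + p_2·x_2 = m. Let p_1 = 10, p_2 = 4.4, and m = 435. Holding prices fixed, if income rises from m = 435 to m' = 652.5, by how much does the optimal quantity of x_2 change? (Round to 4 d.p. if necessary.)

Δx_2* = 8.2386

Let x_1' = x_1−2, x_2' = x_2−12. MRS = 5·x_2'/x_1' = p_1/p_2.
After buying the subsistence bundle (2, 12), a share 5/6 of the remaining income goes to x_1: x_1* = 2 + 5/6·(m − 2p_1 − 12p_2)/p_1.
Discretionary income = 435 − 2·10 − 12·4.4 = 362.2; x_2* = 12 + 1/6·362.2/4.4 = 25.7197.
At m' = 652.5: x_2* = 33.9583. Change: 33.9583 − 25.7197 = 8.2386.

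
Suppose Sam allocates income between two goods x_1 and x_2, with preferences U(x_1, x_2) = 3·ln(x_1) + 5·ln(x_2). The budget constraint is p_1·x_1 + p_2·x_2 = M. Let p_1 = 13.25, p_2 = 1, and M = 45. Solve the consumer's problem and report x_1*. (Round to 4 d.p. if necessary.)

x_1* = 1.2736

The MRS is (3/5)·x_2/x_1. Set MRS = p_1/p_2.
So 3·p_2·x_2 = 5·p_1·x_1; combined with the budget, a share 0.375 of income goes to x_1.
Demand: x_1*(p_1,p_2,M) = 0.375·M/p_1 and x_2* = 0.625·M/p_2.
At p_1=13.25, p_2=1, M=45: x_1* = 0.375·45/13.25 = 1.2736.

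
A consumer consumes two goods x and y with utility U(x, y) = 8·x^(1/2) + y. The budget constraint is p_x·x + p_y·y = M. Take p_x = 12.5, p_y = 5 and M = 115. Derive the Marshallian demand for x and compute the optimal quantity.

x* = 2.56

Utility is quasi-linear in y; the FOC for x is 4/√x = p_x/p_y.
Solve: √x = 4·p_y/p_x, so x*(p_x,p_y) = (4·p_y/p_x)², and y* = (M − p_x·x*)/p_y.
Plugging in: x* = (4·5/12.5)² = 2.56.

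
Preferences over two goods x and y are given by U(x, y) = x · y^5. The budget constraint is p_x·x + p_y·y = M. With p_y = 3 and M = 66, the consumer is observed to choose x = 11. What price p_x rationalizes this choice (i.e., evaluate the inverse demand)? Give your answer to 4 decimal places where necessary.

MU_x/MU_y = (y)/(5·x); tangency sets this equal to p_x/p_y.
So p_y·y = 5·p_x·x; combined with the budget, a share 1/6 of income goes to x.
Demand: x*(p_x,p_y,M) = 1/6·M/p_x and y* = 5/6·M/p_y.
Set x* = 11 in the demand function and solve for p_x: p_x = 1.

p_x = 1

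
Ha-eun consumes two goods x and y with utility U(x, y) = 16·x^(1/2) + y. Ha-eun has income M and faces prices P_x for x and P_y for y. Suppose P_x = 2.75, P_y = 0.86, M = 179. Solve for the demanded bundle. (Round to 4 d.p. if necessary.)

x* = 6.2591, y* = 188.125

Set MRS = P_x/P_y: 8·x^(−1/2) = P_x/P_y.
Thus x* = (8·P_y/P_x)² — independent of M — with the rest of income spent on y.
Plugging in: x* = (8·0.86/2.75)² = 6.2591, y* = 188.125.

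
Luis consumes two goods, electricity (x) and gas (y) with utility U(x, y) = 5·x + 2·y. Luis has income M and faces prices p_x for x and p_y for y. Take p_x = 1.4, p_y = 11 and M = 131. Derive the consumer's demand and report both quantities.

Linear utility — the consumer picks whichever good has higher MU/price: 5/1.4 = 3.5714 vs 2/11 = 0.1818.
x gives more utility per dollar, so spend all income on x: x* = M/p_x, y* = 0.
Numerically: x* = 93.5714, y* = 0.

x* = 93.5714, y* = 0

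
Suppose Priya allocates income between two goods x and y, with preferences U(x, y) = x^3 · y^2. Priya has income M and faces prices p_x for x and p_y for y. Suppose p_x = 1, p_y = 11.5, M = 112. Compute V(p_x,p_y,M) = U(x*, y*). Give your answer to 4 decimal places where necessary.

V = 4605408.5876

Tangency: MRS = (3/2)·y/x = p_x/p_y.
So 3·p_y·y = 2·p_x·x; combined with the budget, a share 0.6 of income goes to x.
Demand: x*(p_x,p_y,M) = 0.6·M/p_x and y* = 0.4·M/p_y.
At p_x=1, p_y=11.5, M=112: x* = 0.6·112/1 = 67.2, y* = 3.8957.
Utility at the optimum: U(67.2, 3.8957) = 4605408.5876.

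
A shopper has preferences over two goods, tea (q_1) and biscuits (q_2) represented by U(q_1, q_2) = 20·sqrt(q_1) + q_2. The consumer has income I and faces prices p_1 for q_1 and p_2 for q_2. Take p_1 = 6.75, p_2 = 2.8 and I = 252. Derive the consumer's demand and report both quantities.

Utility is quasi-linear in q_2; the FOC for q_1 is 10/√q_1 = p_1/p_2.
Solve: √q_1 = 10·p_2/p_1, so q_1*(p_1,p_2) = (10·p_2/p_1)², and q_2* = (I − p_1·q_1*)/p_2.
Plugging in: q_1* = (10·2.8/6.75)² = 17.2071, q_2* = 48.5185.

q_1* = 17.2071, q_2* = 48.5185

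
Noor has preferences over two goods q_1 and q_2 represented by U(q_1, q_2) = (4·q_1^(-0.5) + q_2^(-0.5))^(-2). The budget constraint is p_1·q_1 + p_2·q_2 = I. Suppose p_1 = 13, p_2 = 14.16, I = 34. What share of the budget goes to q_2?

share on q_2 = 0.2899

From the CES first-order condition, 4·(q_2/q_1)^(1.5) = p_1/p_2.
Solve for the ratio: q_2/q_1 = [(1/4)·p_1/p_2]^(2/3).
Substitute q_2 = (q_2/q_1)·q_1 into the budget: q_1* = I/(p_1 + p_2·(q_2/q_1)).
Numerically q_2/q_1 = 0.374869, so q_1* = 34/(13 + 14.16·0.374869) = 1.8571 and q_2* = 0.374869·1.8571 = 0.6962.
Expenditure on q_2: 14.16·0.6962 = 9.8577; share = 0.2899.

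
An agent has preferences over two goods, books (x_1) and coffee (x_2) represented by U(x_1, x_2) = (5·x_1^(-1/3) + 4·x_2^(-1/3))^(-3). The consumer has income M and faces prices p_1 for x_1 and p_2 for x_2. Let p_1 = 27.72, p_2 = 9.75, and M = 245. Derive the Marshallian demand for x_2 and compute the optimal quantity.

x_2* = 9.9122

MRS = MU_x_1/MU_x_2 = (5/4)·(x_2/x_1)^(4/3). Set equal to p_1/p_2.
Hence x_2/x_1 = ((4/5)·p_1/p_2)^(1/(4/3)), i.e. raised to the 0.75 power.
Substitute x_2 = (x_2/x_1)·x_1 into the budget: x_1* = M/(p_1 + p_2·(x_2/x_1)).
Numerically x_2/x_1 = 1.852077, so x_1* = 245/(27.72 + 9.75·1.852077) = 5.3519 and x_2* = 1.852077·5.3519 = 9.9122.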